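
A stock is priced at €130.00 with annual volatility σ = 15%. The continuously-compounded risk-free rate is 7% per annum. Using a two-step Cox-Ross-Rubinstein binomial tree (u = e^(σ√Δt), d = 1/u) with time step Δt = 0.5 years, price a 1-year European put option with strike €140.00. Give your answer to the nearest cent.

CRR parameters: u = e^(σ√Δt) = e^(0.15·√0.5) = 1.1119, d = 1/u = 0.8994
Per-period rate: rΔt = 0.07·0.5 = 0.035, so R = e^0.035 = 1.0356
Risk-neutral probability p = (e^0.035 − 0.8994)/(1.1119 − 0.8994) = 0.1363/0.2125 = 0.6411
Terminal stock prices: S_uu = 160.7, S_ud = 130, S_dd = 105.2
Terminal payoffs (K − S): max(-20.72, 0) = 0, max(10, 0) = 10, max(34.85, 0) = 34.85
Node u (S = 144.5): V_u = e^(−0.035)·[0.6411·0.0000 + 0.3589·10.0000] = 3.4655
Node d (S = 116.9): V_d = e^(−0.035)·[0.6411·10.0000 + 0.3589·34.8485] = 18.2673
Node 0 (S = 130): V_0 = e^(−0.035)·[0.6411·3.4655 + 0.3589·18.2673] = 8.4758

€8.48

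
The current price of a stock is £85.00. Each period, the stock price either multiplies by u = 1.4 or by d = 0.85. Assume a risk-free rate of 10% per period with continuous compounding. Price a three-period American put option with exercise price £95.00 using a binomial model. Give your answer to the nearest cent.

£11.93

Risk-neutral probability p = (e^0.1 − 0.85)/(1.4 − 0.85) = 0.2552/0.5500 = 0.4639
Terminal stock prices: S_uuu = 233.2, S_uud = 141.6, S_udd = 85.98, S_ddd = 52.2
Terminal payoffs (K − S): max(-138.2, 0) = 0, max(-46.61, 0) = 0, max(9.023, 0) = 9.023, max(42.8, 0) = 42.8
Node uu (S = 166.6): continuation = e^(−0.1)·[0.4639·0.0000 + 0.5361·0.0000] = 0.0000; exercise value = 0.0000 ≤ continuation, so V_uu = 0.0000
Node ud (S = 101.1): continuation = e^(−0.1)·[0.4639·0.0000 + 0.5361·9.0225] = 4.3763; exercise value = 0.0000 ≤ continuation, so V_ud = 4.3763
Node dd (S = 61.41): continuation = e^(−0.1)·[0.4639·9.0225 + 0.5361·42.7994] = 24.5471; exercise value = 33.5875 > continuation, so V_dd = 33.5875 (exercise)
Node u (S = 119): continuation = e^(−0.1)·[0.4639·0.0000 + 0.5361·4.3763] = 2.1227; exercise value = 0.0000 ≤ continuation, so V_u = 2.1227
Node d (S = 72.25): continuation = e^(−0.1)·[0.4639·4.3763 + 0.5361·33.5875] = 18.1285; exercise value = 22.7500 > continuation, so V_d = 22.7500 (exercise)
Node 0 (S = 85): continuation = e^(−0.1)·[0.4639·2.1227 + 0.5361·22.7500] = 11.9258; exercise value = 10.0000 ≤ continuation, so V_0 = 11.9258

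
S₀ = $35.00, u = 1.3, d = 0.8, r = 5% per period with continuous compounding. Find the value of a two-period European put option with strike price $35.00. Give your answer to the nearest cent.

Risk-neutral probability p = (e^0.05 − 0.8)/(1.3 − 0.8) = 0.2513/0.5000 = 0.5025
Terminal stock prices: S_uu = 59.15, S_ud = 36.4, S_dd = 22.4
Terminal payoffs (K − S): max(-24.15, 0) = 0, max(-1.4, 0) = 0, max(12.6, 0) = 12.6
Node u (S = 45.5): V_u = e^(−0.05)·[0.5025·0.0000 + 0.4975·0.0000] = 0.0000
Node d (S = 28): V_d = e^(−0.05)·[0.5025·0.0000 + 0.4975·12.6000] = 5.9623
Node 0 (S = 35): V_0 = e^(−0.05)·[0.5025·0.0000 + 0.4975·5.9623] = 2.8213

$2.82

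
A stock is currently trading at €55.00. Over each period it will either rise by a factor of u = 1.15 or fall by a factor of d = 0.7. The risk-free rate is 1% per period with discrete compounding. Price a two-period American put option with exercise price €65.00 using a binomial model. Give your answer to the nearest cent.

€12.52

Risk-neutral probability p = (1 + 0.01 − 0.7)/(1.15 − 0.7) = 0.3100/0.4500 = 0.6889
Terminal stock prices: S_uu = 72.74, S_ud = 44.27, S_dd = 26.95
Terminal payoffs (K − S): max(-7.737, 0) = 0, max(20.73, 0) = 20.73, max(38.05, 0) = 38.05
Node u (S = 63.25): continuation = 1/1.01·[0.6889·0.0000 + 0.3111·20.7250] = 6.3839; exercise value = 1.7500 ≤ continuation, so V_u = 6.3839
Node d (S = 38.5): continuation = 1/1.01·[0.6889·20.7250 + 0.3111·38.0500] = 25.8564; exercise value = 26.5000 > continuation, so V_d = 26.5000 (exercise)
Node 0 (S = 55): continuation = 1/1.01·[0.6889·6.3839 + 0.3111·26.5000] = 12.5171; exercise value = 10.0000 ≤ continuation, so V_0 = 12.5171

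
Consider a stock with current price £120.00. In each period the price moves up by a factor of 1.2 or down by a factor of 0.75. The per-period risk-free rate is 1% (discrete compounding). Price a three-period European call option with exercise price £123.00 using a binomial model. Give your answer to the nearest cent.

Risk-neutral probability p = (1 + 0.01 − 0.75)/(1.2 − 0.75) = 0.2600/0.4500 = 0.5778
Terminal stock prices: S_uuu = 207.4, S_uud = 129.6, S_udd = 81, S_ddd = 50.62
Terminal payoffs (S − K): max(84.36, 0) = 84.36, max(6.6, 0) = 6.6, max(-42, 0) = 0, max(-72.38, 0) = 0
Node uu (S = 172.8): V_uu = 1/1.01·[0.5778·84.3600 + 0.4222·6.6000] = 51.0178
Node ud (S = 108): V_ud = 1/1.01·[0.5778·6.6000 + 0.4222·0.0000] = 3.7756
Node dd (S = 67.5): V_dd = 1/1.01·[0.5778·0.0000 + 0.4222·0.0000] = 0.0000
Node u (S = 144): V_u = 1/1.01·[0.5778·51.0178 + 0.4222·3.7756] = 30.7635
Node d (S = 90): V_d = 1/1.01·[0.5778·3.7756 + 0.4222·0.0000] = 2.1598
Node 0 (S = 120): V_0 = 1/1.01·[0.5778·30.7635 + 0.4222·2.1598] = 18.5014

£18.50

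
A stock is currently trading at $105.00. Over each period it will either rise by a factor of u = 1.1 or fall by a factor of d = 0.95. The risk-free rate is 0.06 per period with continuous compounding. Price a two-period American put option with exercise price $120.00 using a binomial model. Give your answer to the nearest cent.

Risk-neutral probability p = (e^0.06 − 0.95)/(1.1 − 0.95) = 0.1118/0.1500 = 0.7456
Terminal stock prices: S_uu = 127.1, S_ud = 109.7, S_dd = 94.76
Terminal payoffs (K − S): max(-7.05, 0) = 0, max(10.27, 0) = 10.27, max(25.24, 0) = 25.24
Node u (S = 115.5): continuation = e^(−0.06)·[0.7456·0.0000 + 0.2544·10.2750] = 2.4620; exercise value = 4.5000 > continuation, so V_u = 4.5000 (exercise)
Node d (S = 99.75): continuation = e^(−0.06)·[0.7456·10.2750 + 0.2544·25.2375] = 13.2617; exercise value = 20.2500 > continuation, so V_d = 20.2500 (exercise)
Node 0 (S = 105): continuation = e^(−0.06)·[0.7456·4.5000 + 0.2544·20.2500] = 8.0117; exercise value = 15.0000 > continuation, so V_0 = 15.0000 (exercise)

$15.00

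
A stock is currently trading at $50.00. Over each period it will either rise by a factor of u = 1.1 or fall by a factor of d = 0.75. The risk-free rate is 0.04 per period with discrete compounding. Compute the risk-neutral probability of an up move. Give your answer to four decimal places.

Risk-neutral probability p = (1 + 0.04 − 0.75)/(1.1 − 0.75) = 0.2900/0.3500 = 0.8286

p = 0.8286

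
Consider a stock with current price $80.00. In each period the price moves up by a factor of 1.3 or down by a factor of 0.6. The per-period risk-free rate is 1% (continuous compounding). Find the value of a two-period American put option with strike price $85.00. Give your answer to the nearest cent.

Risk-neutral probability p = (e^0.01 − 0.6)/(1.3 − 0.6) = 0.4101/0.7000 = 0.5858
Terminal stock prices: S_uu = 135.2, S_ud = 62.4, S_dd = 28.8
Terminal payoffs (K − S): max(-50.2, 0) = 0, max(22.6, 0) = 22.6, max(56.2, 0) = 56.2
Node u (S = 104): continuation = e^(−0.01)·[0.5858·0.0000 + 0.4142·22.6000] = 9.2681; exercise value = 0.0000 ≤ continuation, so V_u = 9.2681
Node d (S = 48): continuation = e^(−0.01)·[0.5858·22.6000 + 0.4142·56.2000] = 36.1542; exercise value = 37.0000 > continuation, so V_d = 37.0000 (exercise)
Node 0 (S = 80): continuation = e^(−0.01)·[0.5858·9.2681 + 0.4142·37.0000] = 20.5485; exercise value = 5.0000 ≤ continuation, so V_0 = 20.5485

$20.55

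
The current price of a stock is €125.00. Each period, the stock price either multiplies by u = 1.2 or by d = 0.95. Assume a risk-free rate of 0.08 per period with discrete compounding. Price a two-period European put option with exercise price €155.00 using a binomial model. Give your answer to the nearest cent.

Risk-neutral probability p = (1 + 0.08 − 0.95)/(1.2 − 0.95) = 0.1300/0.2500 = 0.5200
Terminal stock prices: S_uu = 180, S_ud = 142.5, S_dd = 112.8
Terminal payoffs (K − S): max(-25, 0) = 0, max(12.5, 0) = 12.5, max(42.19, 0) = 42.19
Node u (S = 150): V_u = 1/1.08·[0.5200·0.0000 + 0.4800·12.5000] = 5.5556
Node d (S = 118.8): V_d = 1/1.08·[0.5200·12.5000 + 0.4800·42.1875] = 24.7685
Node 0 (S = 125): V_0 = 1/1.08·[0.5200·5.5556 + 0.4800·24.7685] = 13.6831

€13.68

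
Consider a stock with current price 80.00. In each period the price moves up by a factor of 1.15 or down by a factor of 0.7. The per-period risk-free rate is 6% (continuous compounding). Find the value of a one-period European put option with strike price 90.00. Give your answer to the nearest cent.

Risk-neutral probability p = (e^0.06 − 0.7)/(1.15 − 0.7) = 0.3618/0.4500 = 0.8041
Terminal stock prices: S_u = 92, S_d = 56
Terminal payoffs (K − S): max(-2, 0) = 0, max(34, 0) = 34
Node 0 (S = 80): V_0 = e^(−0.06)·[0.8041·0.0000 + 0.1959·34.0000] = 6.2733

6.27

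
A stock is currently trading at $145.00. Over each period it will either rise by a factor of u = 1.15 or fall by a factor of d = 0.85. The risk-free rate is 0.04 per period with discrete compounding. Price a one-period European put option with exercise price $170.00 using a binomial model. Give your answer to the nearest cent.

Risk-neutral probability p = (1 + 0.04 − 0.85)/(1.15 − 0.85) = 0.1900/0.3000 = 0.6333
Terminal stock prices: S_u = 166.8, S_d = 123.2
Terminal payoffs (K − S): max(3.25, 0) = 3.25, max(46.75, 0) = 46.75
Node 0 (S = 145): V_0 = 1/1.04·[0.6333·3.2500 + 0.3667·46.7500] = 18.4615

$18.46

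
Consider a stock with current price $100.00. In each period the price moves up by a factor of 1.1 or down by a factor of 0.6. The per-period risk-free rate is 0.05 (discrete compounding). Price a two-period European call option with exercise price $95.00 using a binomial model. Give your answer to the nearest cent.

Risk-neutral probability p = (1 + 0.05 − 0.6)/(1.1 − 0.6) = 0.4500/0.5000 = 0.9000
Terminal stock prices: S_uu = 121, S_ud = 66, S_dd = 36
Terminal payoffs (S − K): max(26, 0) = 26, max(-29, 0) = 0, max(-59, 0) = 0
Node u (S = 110): V_u = 1/1.05·[0.9000·26.0000 + 0.1000·0.0000] = 22.2857
Node d (S = 60): V_d = 1/1.05·[0.9000·0.0000 + 0.1000·0.0000] = 0.0000
Node 0 (S = 100): V_0 = 1/1.05·[0.9000·22.2857 + 0.1000·0.0000] = 19.1020

$19.10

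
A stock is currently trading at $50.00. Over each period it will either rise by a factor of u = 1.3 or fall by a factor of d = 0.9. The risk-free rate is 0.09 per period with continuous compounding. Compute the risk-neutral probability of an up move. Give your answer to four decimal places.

p = 0.4854

Risk-neutral probability p = (e^0.09 − 0.9)/(1.3 − 0.9) = 0.1942/0.4000 = 0.4854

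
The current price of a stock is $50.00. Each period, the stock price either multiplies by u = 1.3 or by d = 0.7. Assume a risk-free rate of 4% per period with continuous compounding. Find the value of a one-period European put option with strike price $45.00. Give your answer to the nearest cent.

$4.15

Risk-neutral probability p = (e^0.04 − 0.7)/(1.3 − 0.7) = 0.3408/0.6000 = 0.5680
Terminal stock prices: S_u = 65, S_d = 35
Terminal payoffs (K − S): max(-20, 0) = 0, max(10, 0) = 10
Node 0 (S = 50): V_0 = e^(−0.04)·[0.5680·0.0000 + 0.4320·10.0000] = 4.1504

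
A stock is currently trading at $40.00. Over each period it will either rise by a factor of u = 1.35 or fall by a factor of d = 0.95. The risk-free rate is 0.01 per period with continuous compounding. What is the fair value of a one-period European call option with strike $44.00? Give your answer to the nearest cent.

$1.49

Risk-neutral probability p = (e^0.01 − 0.95)/(1.35 − 0.95) = 0.0601/0.4000 = 0.1501
Terminal stock prices: S_u = 54, S_d = 38
Terminal payoffs (S − K): max(10, 0) = 10, max(-6, 0) = 0
Node 0 (S = 40): V_0 = e^(−0.01)·[0.1501·10.0000 + 0.8499·0.0000] = 1.4863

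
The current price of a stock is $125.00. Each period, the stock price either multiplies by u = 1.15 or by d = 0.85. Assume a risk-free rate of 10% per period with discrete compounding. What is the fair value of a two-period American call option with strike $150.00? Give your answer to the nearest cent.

Risk-neutral probability p = (1 + 0.1 − 0.85)/(1.15 − 0.85) = 0.2500/0.3000 = 0.8333
Terminal stock prices: S_uu = 165.3, S_ud = 122.2, S_dd = 90.31
Terminal payoffs (S − K): max(15.31, 0) = 15.31, max(-27.81, 0) = 0, max(-59.69, 0) = 0
Node u (S = 143.8): continuation = 1/1.1·[0.8333·15.3125 + 0.1667·0.0000] = 11.6004; exercise value = 0.0000 ≤ continuation, so V_u = 11.6004
Node d (S = 106.2): continuation = 1/1.1·[0.8333·0.0000 + 0.1667·0.0000] = 0.0000; exercise value = 0.0000 ≤ continuation, so V_d = 0.0000
Node 0 (S = 125): continuation = 1/1.1·[0.8333·11.6004 + 0.1667·0.0000] = 8.7882; exercise value = 0.0000 ≤ continuation, so V_0 = 8.7882

$8.79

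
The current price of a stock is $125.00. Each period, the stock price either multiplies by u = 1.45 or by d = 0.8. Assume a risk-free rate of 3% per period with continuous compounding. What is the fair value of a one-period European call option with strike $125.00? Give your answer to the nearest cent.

$19.35

Risk-neutral probability p = (e^0.03 − 0.8)/(1.45 − 0.8) = 0.2305/0.6500 = 0.3545
Terminal stock prices: S_u = 181.2, S_d = 100
Terminal payoffs (S − K): max(56.25, 0) = 56.25, max(-25, 0) = 0
Node 0 (S = 125): V_0 = e^(−0.03)·[0.3545·56.2500 + 0.6455·0.0000] = 19.3538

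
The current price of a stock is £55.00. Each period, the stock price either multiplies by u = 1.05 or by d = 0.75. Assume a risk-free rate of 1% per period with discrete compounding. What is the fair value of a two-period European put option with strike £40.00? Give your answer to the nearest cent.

£0.16

Risk-neutral probability p = (1 + 0.01 − 0.75)/(1.05 − 0.75) = 0.2600/0.3000 = 0.8667
Terminal stock prices: S_uu = 60.64, S_ud = 43.31, S_dd = 30.94
Terminal payoffs (K − S): max(-20.64, 0) = 0, max(-3.312, 0) = 0, max(9.062, 0) = 9.062
Node u (S = 57.75): V_u = 1/1.01·[0.8667·0.0000 + 0.1333·0.0000] = 0.0000
Node d (S = 41.25): V_d = 1/1.01·[0.8667·0.0000 + 0.1333·9.0625] = 1.1964
Node 0 (S = 55): V_0 = 1/1.01·[0.8667·0.0000 + 0.1333·1.1964] = 0.1579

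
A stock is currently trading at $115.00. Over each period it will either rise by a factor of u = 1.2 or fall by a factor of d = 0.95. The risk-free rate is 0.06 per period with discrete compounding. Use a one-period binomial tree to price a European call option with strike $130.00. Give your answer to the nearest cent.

$3.32

Risk-neutral probability p = (1 + 0.06 − 0.95)/(1.2 − 0.95) = 0.1100/0.2500 = 0.4400
Terminal stock prices: S_u = 138, S_d = 109.2
Terminal payoffs (S − K): max(8, 0) = 8, max(-20.75, 0) = 0
Node 0 (S = 115): V_0 = 1/1.06·[0.4400·8.0000 + 0.5600·0.0000] = 3.3208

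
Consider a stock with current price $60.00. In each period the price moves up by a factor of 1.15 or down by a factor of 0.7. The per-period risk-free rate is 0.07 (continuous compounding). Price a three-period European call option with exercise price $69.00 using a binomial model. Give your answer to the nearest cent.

Risk-neutral probability p = (e^0.07 − 0.7)/(1.15 − 0.7) = 0.3725/0.4500 = 0.8278
Terminal stock prices: S_uuu = 91.25, S_uud = 55.54, S_udd = 33.81, S_ddd = 20.58
Terminal payoffs (S − K): max(22.25, 0) = 22.25, max(-13.46, 0) = 0, max(-35.19, 0) = 0, max(-48.42, 0) = 0
Node uu (S = 79.35): V_uu = e^(−0.07)·[0.8278·22.2525 + 0.1722·0.0000] = 17.1752
Node ud (S = 48.3): V_ud = e^(−0.07)·[0.8278·0.0000 + 0.1722·0.0000] = 0.0000
Node dd (S = 29.4): V_dd = e^(−0.07)·[0.8278·0.0000 + 0.1722·0.0000] = 0.0000
Node u (S = 69): V_u = e^(−0.07)·[0.8278·17.1752 + 0.1722·0.0000] = 13.2564
Node d (S = 42): V_d = e^(−0.07)·[0.8278·0.0000 + 0.1722·0.0000] = 0.0000
Node 0 (S = 60): V_0 = e^(−0.07)·[0.8278·13.2564 + 0.1722·0.0000] = 10.2317

$10.23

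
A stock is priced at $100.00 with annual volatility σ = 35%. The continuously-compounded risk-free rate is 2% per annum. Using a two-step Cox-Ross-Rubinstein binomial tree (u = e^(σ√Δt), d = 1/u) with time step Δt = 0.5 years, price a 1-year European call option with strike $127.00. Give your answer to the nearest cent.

$7.63

CRR parameters: u = e^(σ√Δt) = e^(0.35·√0.5) = 1.2808, d = 1/u = 0.7808
Per-period rate: rΔt = 0.02·0.5 = 0.01, so R = e^0.01 = 1.0101
Risk-neutral probability p = (e^0.01 − 0.7808)/(1.2808 − 0.7808) = 0.2293/0.5000 = 0.4585
Terminal stock prices: S_uu = 164, S_ud = 100, S_dd = 60.96
Terminal payoffs (S − K): max(37.05, 0) = 37.05, max(-27, 0) = 0, max(-66.04, 0) = 0
Node u (S = 128.1): V_u = e^(−0.01)·[0.4585·37.0457 + 0.5415·0.0000] = 16.8179
Node d (S = 78.08): V_d = e^(−0.01)·[0.4585·0.0000 + 0.5415·0.0000] = 0.0000
Node 0 (S = 100): V_0 = e^(−0.01)·[0.4585·16.8179 + 0.5415·0.0000] = 7.6350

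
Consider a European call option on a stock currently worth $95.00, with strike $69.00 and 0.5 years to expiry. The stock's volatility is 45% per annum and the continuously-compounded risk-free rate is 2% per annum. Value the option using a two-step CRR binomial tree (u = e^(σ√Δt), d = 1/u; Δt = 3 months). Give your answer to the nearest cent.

CRR parameters: u = e^(σ√Δt) = e^(0.45·√0.25) = 1.2523, d = 1/u = 0.7985
Per-period rate: rΔt = 0.02·0.25 = 0.005, so R = e^0.005 = 1.0050
Risk-neutral probability p = (e^0.005 − 0.7985)/(1.2523 − 0.7985) = 0.2065/0.4538 = 0.4550
Terminal stock prices: S_uu = 149, S_ud = 95, S_dd = 60.57
Terminal payoffs (S − K): max(79.99, 0) = 79.99, max(26, 0) = 26, max(-8.425, 0) = 0
Node u (S = 119): V_u = e^(−0.005)·[0.4550·79.9897 + 0.5450·26.0000] = 50.3148
Node d (S = 75.86): V_d = e^(−0.005)·[0.4550·26.0000 + 0.5450·0.0000] = 11.7718
Node 0 (S = 95): V_0 = e^(−0.005)·[0.4550·50.3148 + 0.5450·11.7718] = 29.1639

$29.16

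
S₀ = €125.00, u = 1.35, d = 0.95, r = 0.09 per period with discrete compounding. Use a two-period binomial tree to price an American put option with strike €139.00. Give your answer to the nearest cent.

€14.00

Risk-neutral probability p = (1 + 0.09 − 0.95)/(1.35 − 0.95) = 0.1400/0.4000 = 0.3500
Terminal stock prices: S_uu = 227.8, S_ud = 160.3, S_dd = 112.8
Terminal payoffs (K − S): max(-88.81, 0) = 0, max(-21.31, 0) = 0, max(26.19, 0) = 26.19
Node u (S = 168.8): continuation = 1/1.09·[0.3500·0.0000 + 0.6500·0.0000] = 0.0000; exercise value = 0.0000 ≤ continuation, so V_u = 0.0000
Node d (S = 118.8): continuation = 1/1.09·[0.3500·0.0000 + 0.6500·26.1875] = 15.6164; exercise value = 20.2500 > continuation, so V_d = 20.2500 (exercise)
Node 0 (S = 125): continuation = 1/1.09·[0.3500·0.0000 + 0.6500·20.2500] = 12.0757; exercise value = 14.0000 > continuation, so V_0 = 14.0000 (exercise)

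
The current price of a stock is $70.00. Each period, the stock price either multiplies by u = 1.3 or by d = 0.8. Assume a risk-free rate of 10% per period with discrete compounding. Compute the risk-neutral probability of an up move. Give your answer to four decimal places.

Risk-neutral probability p = (1 + 0.1 − 0.8)/(1.3 − 0.8) = 0.3000/0.5000 = 0.6000

p = 0.6000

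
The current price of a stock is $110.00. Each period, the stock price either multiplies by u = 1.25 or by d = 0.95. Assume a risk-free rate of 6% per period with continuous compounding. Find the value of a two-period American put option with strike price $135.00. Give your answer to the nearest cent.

$25.00

Risk-neutral probability p = (e^0.06 − 0.95)/(1.25 − 0.95) = 0.1118/0.3000 = 0.3728
Terminal stock prices: S_uu = 171.9, S_ud = 130.6, S_dd = 99.27
Terminal payoffs (K − S): max(-36.88, 0) = 0, max(4.375, 0) = 4.375, max(35.73, 0) = 35.73
Node u (S = 137.5): continuation = e^(−0.06)·[0.3728·0.0000 + 0.6272·4.3750] = 2.5842; exercise value = 0.0000 ≤ continuation, so V_u = 2.5842
Node d (S = 104.5): continuation = e^(−0.06)·[0.3728·4.3750 + 0.6272·35.7250] = 22.6382; exercise value = 30.5000 > continuation, so V_d = 30.5000 (exercise)
Node 0 (S = 110): continuation = e^(−0.06)·[0.3728·2.5842 + 0.6272·30.5000] = 18.9232; exercise value = 25.0000 > continuation, so V_0 = 25.0000 (exercise)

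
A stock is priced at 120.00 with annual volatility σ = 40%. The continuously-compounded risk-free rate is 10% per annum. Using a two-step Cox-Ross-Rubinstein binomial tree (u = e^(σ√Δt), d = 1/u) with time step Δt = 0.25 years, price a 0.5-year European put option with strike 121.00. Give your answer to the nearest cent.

9.62

CRR parameters: u = e^(σ√Δt) = e^(0.4·√0.25) = 1.2214, d = 1/u = 0.8187
Per-period rate: rΔt = 0.1·0.25 = 0.025, so R = e^0.025 = 1.0253
Risk-neutral probability p = (e^0.025 − 0.8187)/(1.2214 − 0.8187) = 0.2066/0.4027 = 0.5130
Terminal stock prices: S_uu = 179, S_ud = 120, S_dd = 80.44
Terminal payoffs (K − S): max(-58.02, 0) = 0, max(1, 0) = 1, max(40.56, 0) = 40.56
Node u (S = 146.6): V_u = e^(−0.025)·[0.5130·0.0000 + 0.4870·1.0000] = 0.4749
Node d (S = 98.25): V_d = e^(−0.025)·[0.5130·1.0000 + 0.4870·40.5616] = 19.7648
Node 0 (S = 120): V_0 = e^(−0.025)·[0.5130·0.4749 + 0.4870·19.7648] = 9.6248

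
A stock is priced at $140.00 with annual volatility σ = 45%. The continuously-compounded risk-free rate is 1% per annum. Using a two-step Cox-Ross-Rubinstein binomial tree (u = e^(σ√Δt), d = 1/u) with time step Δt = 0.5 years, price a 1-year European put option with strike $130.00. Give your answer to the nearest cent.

$18.06

CRR parameters: u = e^(σ√Δt) = e^(0.45·√0.5) = 1.3746, d = 1/u = 0.7275
Per-period rate: rΔt = 0.01·0.5 = 0.005, so R = e^0.005 = 1.0050
Risk-neutral probability p = (e^0.005 − 0.7275)/(1.3746 − 0.7275) = 0.2776/0.6472 = 0.4289
Terminal stock prices: S_uu = 264.6, S_ud = 140, S_dd = 74.09
Terminal payoffs (K − S): max(-134.6, 0) = 0, max(-10, 0) = 0, max(55.91, 0) = 55.91
Node u (S = 192.5): V_u = e^(−0.005)·[0.4289·0.0000 + 0.5711·0.0000] = 0.0000
Node d (S = 101.8): V_d = e^(−0.005)·[0.4289·0.0000 + 0.5711·55.9125] = 31.7746
Node 0 (S = 140): V_0 = e^(−0.005)·[0.4289·0.0000 + 0.5711·31.7746] = 18.0572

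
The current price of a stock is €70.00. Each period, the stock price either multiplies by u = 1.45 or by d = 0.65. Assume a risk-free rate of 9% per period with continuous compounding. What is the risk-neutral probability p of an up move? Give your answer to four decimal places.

p = 0.5552

Risk-neutral probability p = (e^0.09 − 0.65)/(1.45 − 0.65) = 0.4442/0.8000 = 0.5552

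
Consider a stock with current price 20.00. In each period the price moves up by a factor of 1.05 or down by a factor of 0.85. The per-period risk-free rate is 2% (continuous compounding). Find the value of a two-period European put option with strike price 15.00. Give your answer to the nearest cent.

0.01

Risk-neutral probability p = (e^0.02 − 0.85)/(1.05 − 0.85) = 0.1702/0.2000 = 0.8510
Terminal stock prices: S_uu = 22.05, S_ud = 17.85, S_dd = 14.45
Terminal payoffs (K − S): max(-7.05, 0) = 0, max(-2.85, 0) = 0, max(0.55, 0) = 0.55
Node u (S = 21): V_u = e^(−0.02)·[0.8510·0.0000 + 0.1490·0.0000] = 0.0000
Node d (S = 17): V_d = e^(−0.02)·[0.8510·0.0000 + 0.1490·0.5500] = 0.0803
Node 0 (S = 20): V_0 = e^(−0.02)·[0.8510·0.0000 + 0.1490·0.0803] = 0.0117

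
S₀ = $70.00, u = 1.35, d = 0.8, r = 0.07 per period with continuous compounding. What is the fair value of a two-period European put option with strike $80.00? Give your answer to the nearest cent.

Risk-neutral probability p = (e^0.07 − 0.8)/(1.35 − 0.8) = 0.2725/0.5500 = 0.4955
Terminal stock prices: S_uu = 127.6, S_ud = 75.6, S_dd = 44.8
Terminal payoffs (K − S): max(-47.58, 0) = 0, max(4.4, 0) = 4.4, max(35.2, 0) = 35.2
Node u (S = 94.5): V_u = e^(−0.07)·[0.4955·0.0000 + 0.5045·4.4000] = 2.0699
Node d (S = 56): V_d = e^(−0.07)·[0.4955·4.4000 + 0.5045·35.2000] = 18.5915
Node 0 (S = 70): V_0 = e^(−0.07)·[0.4955·2.0699 + 0.5045·18.5915] = 9.7021

$9.70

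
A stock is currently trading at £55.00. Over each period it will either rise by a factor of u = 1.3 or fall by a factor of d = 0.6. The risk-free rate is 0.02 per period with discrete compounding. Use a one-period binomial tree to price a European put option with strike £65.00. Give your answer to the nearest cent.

£12.55

Risk-neutral probability p = (1 + 0.02 − 0.6)/(1.3 − 0.6) = 0.4200/0.7000 = 0.6000
Terminal stock prices: S_u = 71.5, S_d = 33
Terminal payoffs (K − S): max(-6.5, 0) = 0, max(32, 0) = 32
Node 0 (S = 55): V_0 = 1/1.02·[0.6000·0.0000 + 0.4000·32.0000] = 12.5490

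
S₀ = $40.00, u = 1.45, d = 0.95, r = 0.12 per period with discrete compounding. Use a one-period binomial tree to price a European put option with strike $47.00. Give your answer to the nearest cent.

$5.30

Risk-neutral probability p = (1 + 0.12 − 0.95)/(1.45 − 0.95) = 0.1700/0.5000 = 0.3400
Terminal stock prices: S_u = 58, S_d = 38
Terminal payoffs (K − S): max(-11, 0) = 0, max(9, 0) = 9
Node 0 (S = 40): V_0 = 1/1.12·[0.3400·0.0000 + 0.6600·9.0000] = 5.3036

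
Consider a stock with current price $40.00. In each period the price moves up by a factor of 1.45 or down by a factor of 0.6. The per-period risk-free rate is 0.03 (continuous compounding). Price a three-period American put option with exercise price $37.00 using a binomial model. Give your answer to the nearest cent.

$8.82

Risk-neutral probability p = (e^0.03 − 0.6)/(1.45 − 0.6) = 0.4305/0.8500 = 0.5064
Terminal stock prices: S_uuu = 121.9, S_uud = 50.46, S_udd = 20.88, S_ddd = 8.64
Terminal payoffs (K − S): max(-84.94, 0) = 0, max(-13.46, 0) = 0, max(16.12, 0) = 16.12, max(28.36, 0) = 28.36
Node uu (S = 84.1): continuation = e^(−0.03)·[0.5064·0.0000 + 0.4936·0.0000] = 0.0000; exercise value = 0.0000 ≤ continuation, so V_uu = 0.0000
Node ud (S = 34.8): continuation = e^(−0.03)·[0.5064·0.0000 + 0.4936·16.1200] = 7.7214; exercise value = 2.2000 ≤ continuation, so V_ud = 7.7214
Node dd (S = 14.4): continuation = e^(−0.03)·[0.5064·16.1200 + 0.4936·28.3600] = 21.5065; exercise value = 22.6000 > continuation, so V_dd = 22.6000 (exercise)
Node u (S = 58): continuation = e^(−0.03)·[0.5064·0.0000 + 0.4936·7.7214] = 3.6985; exercise value = 0.0000 ≤ continuation, so V_u = 3.6985
Node d (S = 24): continuation = e^(−0.03)·[0.5064·7.7214 + 0.4936·22.6000] = 14.6200; exercise value = 13.0000 ≤ continuation, so V_d = 14.6200
Node 0 (S = 40): continuation = e^(−0.03)·[0.5064·3.6985 + 0.4936·14.6200] = 8.8205; exercise value = 0.0000 ≤ continuation, so V_0 = 8.8205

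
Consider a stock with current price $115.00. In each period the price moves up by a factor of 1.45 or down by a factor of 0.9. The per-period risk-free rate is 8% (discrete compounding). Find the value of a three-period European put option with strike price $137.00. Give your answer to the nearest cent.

Risk-neutral probability p = (1 + 0.08 − 0.9)/(1.45 − 0.9) = 0.1800/0.5500 = 0.3273
Terminal stock prices: S_uuu = 350.6, S_uud = 217.6, S_udd = 135.1, S_ddd = 83.84
Terminal payoffs (K − S): max(-213.6, 0) = 0, max(-80.61, 0) = 0, max(1.933, 0) = 1.933, max(53.16, 0) = 53.16
Node uu (S = 241.8): V_uu = 1/1.08·[0.3273·0.0000 + 0.6727·0.0000] = 0.0000
Node ud (S = 150.1): V_ud = 1/1.08·[0.3273·0.0000 + 0.6727·1.9325] = 1.2037
Node dd (S = 93.15): V_dd = 1/1.08·[0.3273·1.9325 + 0.6727·53.1650] = 33.7019
Node u (S = 166.8): V_u = 1/1.08·[0.3273·0.0000 + 0.6727·1.2037] = 0.7498
Node d (S = 103.5): V_d = 1/1.08·[0.3273·1.2037 + 0.6727·33.7019] = 21.3575
Node 0 (S = 115): V_0 = 1/1.08·[0.3273·0.7498 + 0.6727·21.3575] = 13.5307

$13.53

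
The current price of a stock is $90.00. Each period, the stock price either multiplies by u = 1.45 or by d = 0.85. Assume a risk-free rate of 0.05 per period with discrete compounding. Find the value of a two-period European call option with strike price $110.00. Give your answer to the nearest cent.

$8.36

Risk-neutral probability p = (1 + 0.05 − 0.85)/(1.45 − 0.85) = 0.2000/0.6000 = 0.3333
Terminal stock prices: S_uu = 189.2, S_ud = 110.9, S_dd = 65.02
Terminal payoffs (S − K): max(79.22, 0) = 79.22, max(0.925, 0) = 0.925, max(-44.98, 0) = 0
Node u (S = 130.5): V_u = 1/1.05·[0.3333·79.2250 + 0.6667·0.9250] = 25.7381
Node d (S = 76.5): V_d = 1/1.05·[0.3333·0.9250 + 0.6667·0.0000] = 0.2937
Node 0 (S = 90): V_0 = 1/1.05·[0.3333·25.7381 + 0.6667·0.2937] = 8.3573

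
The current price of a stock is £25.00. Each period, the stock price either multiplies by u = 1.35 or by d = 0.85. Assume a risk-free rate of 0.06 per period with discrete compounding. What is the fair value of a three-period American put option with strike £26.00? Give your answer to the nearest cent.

£2.79

Risk-neutral probability p = (1 + 0.06 − 0.85)/(1.35 − 0.85) = 0.2100/0.5000 = 0.4200
Terminal stock prices: S_uuu = 61.51, S_uud = 38.73, S_udd = 24.38, S_ddd = 15.35
Terminal payoffs (K − S): max(-35.51, 0) = 0, max(-12.73, 0) = 0, max(1.616, 0) = 1.616, max(10.65, 0) = 10.65
Node uu (S = 45.56): continuation = 1/1.06·[0.4200·0.0000 + 0.5800·0.0000] = 0.0000; exercise value = 0.0000 ≤ continuation, so V_uu = 0.0000
Node ud (S = 28.69): continuation = 1/1.06·[0.4200·0.0000 + 0.5800·1.6156] = 0.8840; exercise value = 0.0000 ≤ continuation, so V_ud = 0.8840
Node dd (S = 18.06): continuation = 1/1.06·[0.4200·1.6156 + 0.5800·10.6469] = 6.4658; exercise value = 7.9375 > continuation, so V_dd = 7.9375 (exercise)
Node u (S = 33.75): continuation = 1/1.06·[0.4200·0.0000 + 0.5800·0.8840] = 0.4837; exercise value = 0.0000 ≤ continuation, so V_u = 0.4837
Node d (S = 21.25): continuation = 1/1.06·[0.4200·0.8840 + 0.5800·7.9375] = 4.6934; exercise value = 4.7500 > continuation, so V_d = 4.7500 (exercise)
Node 0 (S = 25): continuation = 1/1.06·[0.4200·0.4837 + 0.5800·4.7500] = 2.7907; exercise value = 1.0000 ≤ continuation, so V_0 = 2.7907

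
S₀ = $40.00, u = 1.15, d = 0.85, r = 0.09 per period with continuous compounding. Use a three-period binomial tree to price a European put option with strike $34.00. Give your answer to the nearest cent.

$0.10

Risk-neutral probability p = (e^0.09 − 0.85)/(1.15 − 0.85) = 0.2442/0.3000 = 0.8139
Terminal stock prices: S_uuu = 60.83, S_uud = 44.96, S_udd = 33.23, S_ddd = 24.56
Terminal payoffs (K − S): max(-26.83, 0) = 0, max(-10.96, 0) = 0, max(0.765, 0) = 0.765, max(9.435, 0) = 9.435
Node uu (S = 52.9): V_uu = e^(−0.09)·[0.8139·0.0000 + 0.1861·0.0000] = 0.0000
Node ud (S = 39.1): V_ud = e^(−0.09)·[0.8139·0.0000 + 0.1861·0.7650] = 0.1301
Node dd (S = 28.9): V_dd = e^(−0.09)·[0.8139·0.7650 + 0.1861·9.4350] = 2.1737
Node u (S = 46): V_u = e^(−0.09)·[0.8139·0.0000 + 0.1861·0.1301] = 0.0221
Node d (S = 34): V_d = e^(−0.09)·[0.8139·0.1301 + 0.1861·2.1737] = 0.4665
Node 0 (S = 40): V_0 = e^(−0.09)·[0.8139·0.0221 + 0.1861·0.4665] = 0.0958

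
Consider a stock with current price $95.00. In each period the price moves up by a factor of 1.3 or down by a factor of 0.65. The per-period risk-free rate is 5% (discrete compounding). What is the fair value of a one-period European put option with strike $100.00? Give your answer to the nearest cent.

Risk-neutral probability p = (1 + 0.05 − 0.65)/(1.3 − 0.65) = 0.4000/0.6500 = 0.6154
Terminal stock prices: S_u = 123.5, S_d = 61.75
Terminal payoffs (K − S): max(-23.5, 0) = 0, max(38.25, 0) = 38.25
Node 0 (S = 95): V_0 = 1/1.05·[0.6154·0.0000 + 0.3846·38.2500] = 14.0110

$14.01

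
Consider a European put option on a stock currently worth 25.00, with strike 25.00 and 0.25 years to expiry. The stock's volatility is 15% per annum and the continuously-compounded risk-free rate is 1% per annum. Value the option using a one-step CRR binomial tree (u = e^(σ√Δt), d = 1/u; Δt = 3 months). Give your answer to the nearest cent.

0.90

CRR parameters: u = e^(σ√Δt) = e^(0.15·√0.25) = 1.0779, d = 1/u = 0.9277
Per-period rate: rΔt = 0.01·0.25 = 0.0025, so R = e^0.0025 = 1.0025
Risk-neutral probability p = (e^0.0025 − 0.9277)/(1.0779 − 0.9277) = 0.0748/0.1501 = 0.4979
Terminal stock prices: S_u = 26.95, S_d = 23.19
Terminal payoffs (K − S): max(-1.947, 0) = 0, max(1.806, 0) = 1.806
Node 0 (S = 25): V_0 = e^(−0.0025)·[0.4979·0.0000 + 0.5021·1.8064] = 0.9047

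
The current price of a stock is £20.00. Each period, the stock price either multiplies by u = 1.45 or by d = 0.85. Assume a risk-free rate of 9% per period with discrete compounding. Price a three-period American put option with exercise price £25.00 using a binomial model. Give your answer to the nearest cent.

Risk-neutral probability p = (1 + 0.09 − 0.85)/(1.45 − 0.85) = 0.2400/0.6000 = 0.4000
Terminal stock prices: S_uuu = 60.97, S_uud = 35.74, S_udd = 20.95, S_ddd = 12.28
Terminal payoffs (K − S): max(-35.97, 0) = 0, max(-10.74, 0) = 0, max(4.048, 0) = 4.048, max(12.72, 0) = 12.72
Node uu (S = 42.05): continuation = 1/1.09·[0.4000·0.0000 + 0.6000·0.0000] = 0.0000; exercise value = 0.0000 ≤ continuation, so V_uu = 0.0000
Node ud (S = 24.65): continuation = 1/1.09·[0.4000·0.0000 + 0.6000·4.0475] = 2.2280; exercise value = 0.3500 ≤ continuation, so V_ud = 2.2280
Node dd (S = 14.45): continuation = 1/1.09·[0.4000·4.0475 + 0.6000·12.7175] = 8.4858; exercise value = 10.5500 > continuation, so V_dd = 10.5500 (exercise)
Node u (S = 29): continuation = 1/1.09·[0.4000·0.0000 + 0.6000·2.2280] = 1.2264; exercise value = 0.0000 ≤ continuation, so V_u = 1.2264
Node d (S = 17): continuation = 1/1.09·[0.4000·2.2280 + 0.6000·10.5500] = 6.6249; exercise value = 8.0000 > continuation, so V_d = 8.0000 (exercise)
Node 0 (S = 20): continuation = 1/1.09·[0.4000·1.2264 + 0.6000·8.0000] = 4.8537; exercise value = 5.0000 > continuation, so V_0 = 5.0000 (exercise)

£5.00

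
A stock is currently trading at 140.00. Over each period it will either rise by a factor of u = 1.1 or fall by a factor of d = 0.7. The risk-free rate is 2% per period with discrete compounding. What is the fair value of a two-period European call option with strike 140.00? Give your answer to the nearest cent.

18.09

Risk-neutral probability p = (1 + 0.02 − 0.7)/(1.1 − 0.7) = 0.3200/0.4000 = 0.8000
Terminal stock prices: S_uu = 169.4, S_ud = 107.8, S_dd = 68.6
Terminal payoffs (S − K): max(29.4, 0) = 29.4, max(-32.2, 0) = 0, max(-71.4, 0) = 0
Node u (S = 154): V_u = 1/1.02·[0.8000·29.4000 + 0.2000·0.0000] = 23.0588
Node d (S = 98): V_d = 1/1.02·[0.8000·0.0000 + 0.2000·0.0000] = 0.0000
Node 0 (S = 140): V_0 = 1/1.02·[0.8000·23.0588 + 0.2000·0.0000] = 18.0854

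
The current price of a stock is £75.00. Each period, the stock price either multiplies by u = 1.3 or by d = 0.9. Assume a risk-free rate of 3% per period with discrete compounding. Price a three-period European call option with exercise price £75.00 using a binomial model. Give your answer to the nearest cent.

Risk-neutral probability p = (1 + 0.03 − 0.9)/(1.3 − 0.9) = 0.1300/0.4000 = 0.3250
Terminal stock prices: S_uuu = 164.8, S_uud = 114.1, S_udd = 78.98, S_ddd = 54.68
Terminal payoffs (S − K): max(89.78, 0) = 89.78, max(39.08, 0) = 39.08, max(3.975, 0) = 3.975, max(-20.32, 0) = 0
Node uu (S = 126.8): V_uu = 1/1.03·[0.3250·89.7750 + 0.6750·39.0750] = 53.9345
Node ud (S = 87.75): V_ud = 1/1.03·[0.3250·39.0750 + 0.6750·3.9750] = 14.9345
Node dd (S = 60.75): V_dd = 1/1.03·[0.3250·3.9750 + 0.6750·0.0000] = 1.2542
Node u (S = 97.5): V_u = 1/1.03·[0.3250·53.9345 + 0.6750·14.9345] = 26.8053
Node d (S = 67.5): V_d = 1/1.03·[0.3250·14.9345 + 0.6750·1.2542] = 5.5343
Node 0 (S = 75): V_0 = 1/1.03·[0.3250·26.8053 + 0.6750·5.5343] = 12.0848

£12.08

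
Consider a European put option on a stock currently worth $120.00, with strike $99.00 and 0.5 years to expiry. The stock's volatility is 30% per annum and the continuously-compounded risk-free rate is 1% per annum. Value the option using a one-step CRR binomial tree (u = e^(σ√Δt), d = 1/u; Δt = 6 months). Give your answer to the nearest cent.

CRR parameters: u = e^(σ√Δt) = e^(0.3·√0.5) = 1.2363, d = 1/u = 0.8089
Per-period rate: rΔt = 0.01·0.5 = 0.005, so R = e^0.005 = 1.0050
Risk-neutral probability p = (e^0.005 − 0.8089)/(1.2363 − 0.8089) = 0.1962/0.4275 = 0.4589
Terminal stock prices: S_u = 148.4, S_d = 97.06
Terminal payoffs (K − S): max(-49.36, 0) = 0, max(1.937, 0) = 1.937
Node 0 (S = 120): V_0 = e^(−0.005)·[0.4589·0.0000 + 0.5411·1.9371] = 1.0429

$1.04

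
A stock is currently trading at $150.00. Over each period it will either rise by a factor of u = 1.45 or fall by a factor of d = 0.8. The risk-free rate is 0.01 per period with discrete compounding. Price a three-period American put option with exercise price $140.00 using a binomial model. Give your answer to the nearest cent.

Risk-neutral probability p = (1 + 0.01 − 0.8)/(1.45 − 0.8) = 0.2100/0.6500 = 0.3231
Terminal stock prices: S_uuu = 457.3, S_uud = 252.3, S_udd = 139.2, S_ddd = 76.8
Terminal payoffs (K − S): max(-317.3, 0) = 0, max(-112.3, 0) = 0, max(0.8, 0) = 0.8, max(63.2, 0) = 63.2
Node uu (S = 315.4): continuation = 1/1.01·[0.3231·0.0000 + 0.6769·0.0000] = 0.0000; exercise value = 0.0000 ≤ continuation, so V_uu = 0.0000
Node ud (S = 174): continuation = 1/1.01·[0.3231·0.0000 + 0.6769·0.8000] = 0.5362; exercise value = 0.0000 ≤ continuation, so V_ud = 0.5362
Node dd (S = 96): continuation = 1/1.01·[0.3231·0.8000 + 0.6769·63.2000] = 42.6139; exercise value = 44.0000 > continuation, so V_dd = 44.0000 (exercise)
Node u (S = 217.5): continuation = 1/1.01·[0.3231·0.0000 + 0.6769·0.5362] = 0.3594; exercise value = 0.0000 ≤ continuation, so V_u = 0.3594
Node d (S = 120): continuation = 1/1.01·[0.3231·0.5362 + 0.6769·44.0000] = 29.6612; exercise value = 20.0000 ≤ continuation, so V_d = 29.6612
Node 0 (S = 150): continuation = 1/1.01·[0.3231·0.3594 + 0.6769·29.6612] = 19.9945; exercise value = 0.0000 ≤ continuation, so V_0 = 19.9945

$19.99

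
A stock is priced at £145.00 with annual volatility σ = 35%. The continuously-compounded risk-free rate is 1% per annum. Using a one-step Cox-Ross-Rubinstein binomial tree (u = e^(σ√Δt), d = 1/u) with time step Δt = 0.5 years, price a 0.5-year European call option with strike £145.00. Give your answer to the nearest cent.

£18.17

CRR parameters: u = e^(σ√Δt) = e^(0.35·√0.5) = 1.2808, d = 1/u = 0.7808
Per-period rate: rΔt = 0.01·0.5 = 0.005, so R = e^0.005 = 1.0050
Risk-neutral probability p = (e^0.005 − 0.7808)/(1.2808 − 0.7808) = 0.2243/0.5000 = 0.4485
Terminal stock prices: S_u = 185.7, S_d = 113.2
Terminal payoffs (S − K): max(40.72, 0) = 40.72, max(-31.79, 0) = 0
Node 0 (S = 145): V_0 = e^(−0.005)·[0.4485·40.7165 + 0.5515·0.0000] = 18.1689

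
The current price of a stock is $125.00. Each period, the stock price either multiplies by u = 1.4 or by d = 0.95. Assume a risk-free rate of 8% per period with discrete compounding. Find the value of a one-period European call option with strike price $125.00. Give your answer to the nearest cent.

Risk-neutral probability p = (1 + 0.08 − 0.95)/(1.4 − 0.95) = 0.1300/0.4500 = 0.2889
Terminal stock prices: S_u = 175, S_d = 118.8
Terminal payoffs (S − K): max(50, 0) = 50, max(-6.25, 0) = 0
Node 0 (S = 125): V_0 = 1/1.08·[0.2889·50.0000 + 0.7111·0.0000] = 13.3745

$13.37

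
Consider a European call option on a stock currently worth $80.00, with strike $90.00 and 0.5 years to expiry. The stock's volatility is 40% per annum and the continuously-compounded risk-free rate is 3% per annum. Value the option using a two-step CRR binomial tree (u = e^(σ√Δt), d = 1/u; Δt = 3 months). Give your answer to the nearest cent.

$6.36

CRR parameters: u = e^(σ√Δt) = e^(0.4·√0.25) = 1.2214, d = 1/u = 0.8187
Per-period rate: rΔt = 0.03·0.25 = 0.0075, so R = e^0.0075 = 1.0075
Risk-neutral probability p = (e^0.0075 − 0.8187)/(1.2214 − 0.8187) = 0.1888/0.4027 = 0.4689
Terminal stock prices: S_uu = 119.3, S_ud = 80, S_dd = 53.63
Terminal payoffs (S − K): max(29.35, 0) = 29.35, max(-10, 0) = 0, max(-36.37, 0) = 0
Node u (S = 97.71): V_u = e^(−0.0075)·[0.4689·29.3460 + 0.5311·0.0000] = 13.6564
Node d (S = 65.5): V_d = e^(−0.0075)·[0.4689·0.0000 + 0.5311·0.0000] = 0.0000
Node 0 (S = 80): V_0 = e^(−0.0075)·[0.4689·13.6564 + 0.5311·0.0000] = 6.3551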